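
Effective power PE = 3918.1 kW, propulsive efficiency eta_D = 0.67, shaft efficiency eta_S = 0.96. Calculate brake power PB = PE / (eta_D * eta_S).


Formula: PB = PE / (eta_D * eta_S)
Step 1 — combined efficiency = eta_D * eta_S = 0.67 * 0.96 = 0.6432
Step 2 — PB = 3918.1 / 0.6432 ≈ 6091.6 kW (5 s.f.)

6091.6 kW


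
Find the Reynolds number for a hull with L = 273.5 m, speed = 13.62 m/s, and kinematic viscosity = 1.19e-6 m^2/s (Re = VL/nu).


Formula: Re = V * L / nu
Step 1 — V * L = 13.62 * 273.5 = 3725.07 m^2/s
Step 2 — Re = 3725.07 / 1.19e-6 = 3.13e+09

3.13e+09


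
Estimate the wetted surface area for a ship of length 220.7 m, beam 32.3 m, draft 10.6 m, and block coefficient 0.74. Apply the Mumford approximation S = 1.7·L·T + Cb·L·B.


Formula: S = 1.7*L*T + V/T with V = Cb*L*B*T, i.e. S = L * (1.7*T + Cb*B)
Step 1 — 1.7*T = 1.7 * 10.6 = 18.02 m
Step 2 — Cb*B = 0.74 * 32.3 = 23.902 m
Step 3 — 1.7*T + Cb*B = 18.02 + 23.902 = 41.922 m
Step 4 — S = 220.7 * 41.922 ≈ 9252.2 m^2 (5 s.f.)

9252.2 m^2


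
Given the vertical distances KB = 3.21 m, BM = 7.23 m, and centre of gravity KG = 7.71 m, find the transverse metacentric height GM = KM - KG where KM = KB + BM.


Formula: GM = KB + BM - KG
Step 1 — KM = KB + BM = 3.21 + 7.23 = 10.44 m
Step 2 — GM = KM - KG = 10.44 - 7.71 = 2.73 m

2.73 m


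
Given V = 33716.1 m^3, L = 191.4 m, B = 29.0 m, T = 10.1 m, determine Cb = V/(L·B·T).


Formula: Cb = V / (L * B * T)
Step 1 — L * B * T = 191.4 * 29.0 * 10.1 = 56061.06 m^3
Step 2 — Cb = 33716.1 / 56061.06 ≈ 0.60142 (5 s.f.)

0.60142


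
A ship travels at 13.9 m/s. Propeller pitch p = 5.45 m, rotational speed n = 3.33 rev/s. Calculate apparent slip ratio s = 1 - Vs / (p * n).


Formula: s = 1 - Vs / (p * n)
Step 1 — p * n = 5.45 * 3.33 = 18.1485
Step 2 — Vs / (p*n) = 13.9 / 18.1485 = 0.765904 (6 d.p.)
Step 3 — s = 1 - 0.765904 = 0.234096

0.234096


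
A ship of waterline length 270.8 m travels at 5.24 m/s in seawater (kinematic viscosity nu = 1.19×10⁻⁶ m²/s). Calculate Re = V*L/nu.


Formula: Re = V * L / nu
Step 1 — V * L = 5.24 * 270.8 = 1418.992 m^2/s
Step 2 — Re = 1418.992 / 1.19e-6 = 1.19e+09

1.19e+09


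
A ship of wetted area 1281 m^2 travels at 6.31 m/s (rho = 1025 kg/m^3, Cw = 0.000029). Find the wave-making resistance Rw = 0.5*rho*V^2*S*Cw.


Formula: Rw = 0.5 * rho * V^2 * S * Cw
Step 1 — V^2 = 6.31^2 = 39.8161
Step 2 — 0.5 * rho * V^2 = 0.5 * 1025 * 39.8161 = 20405.75125
Step 3 — Rw = 20405.75125 * 1281 * 0.000029 ≈ 758.05 N (5 s.f.)

758.05 N


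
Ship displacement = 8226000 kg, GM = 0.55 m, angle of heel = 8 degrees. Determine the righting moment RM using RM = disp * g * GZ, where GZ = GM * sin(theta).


Formula: GZ = GM * sin(theta); RM = disp * g * GZ
Step 1 — GZ = 0.55 * sin(8°) = 0.55 * 0.139173 = 0.076545 m
Step 2 — RM = 8226000 * 9.81 * 0.076545 ≈ 6177000 N·m (5 s.f.)

6177000 N·m


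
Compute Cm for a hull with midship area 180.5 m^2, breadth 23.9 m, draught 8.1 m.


Formula: Cm = Am / (B * T)
Step 1 — B * T = 23.9 * 8.1 = 193.59 m^2
Step 2 — Cm = 180.5 / 193.59 ≈ 0.93238 (5 s.f.)

0.93238


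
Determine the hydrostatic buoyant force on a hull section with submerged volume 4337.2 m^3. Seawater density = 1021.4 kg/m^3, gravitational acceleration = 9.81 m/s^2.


Formula: Fb = rho * g * V
Substituting: Fb = 1021.4 * 9.81 * 4337.2
Intermediate: 1021.4 * 9.81 = 10019.934
Result: Fb = 10019.934 * 4337.2 ≈ 43458000 N (5 s.f.)

43458000 N


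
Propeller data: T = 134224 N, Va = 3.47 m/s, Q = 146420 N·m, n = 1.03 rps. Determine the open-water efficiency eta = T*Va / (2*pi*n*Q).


Formula: eta = T * Va / (2 * pi * n * Q)
Step 1 — numerator = T * Va = 134224 * 3.47 = 465757.28
Step 2 — 2 * pi * n = 2 * pi * 1.03 = 6.471681
Step 3 — denominator = 6.471681 * 146420 = 947583.53
Step 4 — eta = 465757.28 / 947583.53 ≈ 0.49152 (5 s.f.)

0.49152


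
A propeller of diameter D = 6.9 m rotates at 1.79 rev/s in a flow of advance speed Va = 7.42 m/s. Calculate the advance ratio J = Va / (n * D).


Formula: J = Va / (n * D)
Step 1 — n * D = 1.79 * 6.9 = 12.351
Step 2 — J = 7.42 / 12.351 ≈ 0.60076 (5 s.f.)

0.60076


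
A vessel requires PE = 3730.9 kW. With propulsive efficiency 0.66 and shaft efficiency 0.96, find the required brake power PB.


Formula: PB = PE / (eta_D * eta_S)
Step 1 — combined efficiency = eta_D * eta_S = 0.66 * 0.96 = 0.6336
Step 2 — PB = 3730.9 / 0.6336 ≈ 5888.4 kW (5 s.f.)

5888.4 kW


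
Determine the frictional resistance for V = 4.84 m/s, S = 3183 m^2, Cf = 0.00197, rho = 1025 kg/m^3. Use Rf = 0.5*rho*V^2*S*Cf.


Formula: Rf = 0.5 * rho * V^2 * S * Cf
Step 1 — V^2 = 4.84^2 = 23.4256
Step 2 — 0.5 * rho * V^2 = 0.5 * 1025 * 23.4256 = 12005.62
Step 3 — Rf = 12005.62 * 3183 * 0.00197 ≈ 75281 N (5 s.f.)

75281 N


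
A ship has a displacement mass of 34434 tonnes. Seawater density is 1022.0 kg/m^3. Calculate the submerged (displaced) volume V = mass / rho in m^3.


Formula: V = mass / rho
Step 1 — convert tonnes to kg: 34434 t * 1000 = 34434000 kg
Step 2 — V = 34434000 / 1022.0 ≈ 33693 m^3 (5 s.f.)

33693 m^3


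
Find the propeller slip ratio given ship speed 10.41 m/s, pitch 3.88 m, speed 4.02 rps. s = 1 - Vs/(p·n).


Formula: s = 1 - Vs / (p * n)
Step 1 — p * n = 3.88 * 4.02 = 15.5976
Step 2 — Vs / (p*n) = 10.41 / 15.5976 = 0.66741 (6 d.p.)
Step 3 — s = 1 - 0.66741 = 0.33259

0.33259


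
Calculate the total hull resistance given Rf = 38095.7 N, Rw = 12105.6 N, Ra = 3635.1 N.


Formula: Rt = Rf + Rw + Ra
Substituting: Rt = 38095.7 + 12105.6 + 3635.1
Result: Rt = 53836.4 N

53836.4 N


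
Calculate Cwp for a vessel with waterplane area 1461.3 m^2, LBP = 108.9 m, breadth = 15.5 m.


Formula: Cwp = Aw / (L * B)
Step 1 — L * B = 108.9 * 15.5 = 1687.95 m^2
Step 2 — Cwp = 1461.3 / 1687.95 ≈ 0.86572 (5 s.f.)

0.86572


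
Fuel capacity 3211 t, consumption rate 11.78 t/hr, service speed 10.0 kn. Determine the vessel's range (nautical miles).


Formula: endurance = fuel / rate; range = endurance * speed
Step 1 — endurance = 3211 / 11.78 = 272.5806 hours
Step 2 — range = 272.5806 * 10.0 ≈ 2725.8 nautical miles (5 s.f.)

2725.8 NM


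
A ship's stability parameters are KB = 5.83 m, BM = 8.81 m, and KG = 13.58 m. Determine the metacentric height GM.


Formula: GM = KB + BM - KG
Step 1 — KM = KB + BM = 5.83 + 8.81 = 14.64 m
Step 2 — GM = KM - KG = 14.64 - 13.58 = 1.06 m

1.06 m


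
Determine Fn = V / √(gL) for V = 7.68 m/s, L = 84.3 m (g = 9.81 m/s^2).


Formula: Fn = V / sqrt(g * L)
Step 1 — g * L = 9.81 * 84.3 = 826.983
Step 2 — sqrt(g * L) = sqrt(826.983) = 28.757312
Step 3 — Fn = 7.68 / 28.757312 ≈ 0.26706 (5 s.f.)

0.26706


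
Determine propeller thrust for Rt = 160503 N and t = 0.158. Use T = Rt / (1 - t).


Formula: T = Rt / (1 - t)
Step 1 — (1 - t) = 1 - 0.158 = 0.842
Step 2 — T = 160503 / 0.842 ≈ 190620 N (5 s.f.)

190620 N


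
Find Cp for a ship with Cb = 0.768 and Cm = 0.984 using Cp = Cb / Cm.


Formula: Cp = Cb / Cm
Substituting: Cp = 0.768 / 0.984
Result: Cp ≈ 0.78049 (5 s.f.)

0.78049


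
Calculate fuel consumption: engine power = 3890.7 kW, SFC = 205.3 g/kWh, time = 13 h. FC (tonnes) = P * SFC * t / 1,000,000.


Formula: FC (tonnes) = P * SFC * t / 1,000,000
Step 1 — P * SFC * t = 3890.7 * 205.3 * 13 = 10383889.23 g
Step 2 — FC (tonnes) = 10383889.23 / 1,000,000 ≈ 10.384 tonnes (5 s.f.)

10.384 tonnes


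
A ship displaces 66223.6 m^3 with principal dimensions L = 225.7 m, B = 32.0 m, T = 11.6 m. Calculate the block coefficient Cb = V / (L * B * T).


Formula: Cb = V / (L * B * T)
Step 1 — L * B * T = 225.7 * 32.0 * 11.6 = 83779.84 m^3
Step 2 — Cb = 66223.6 / 83779.84 ≈ 0.79045 (5 s.f.)

0.79045


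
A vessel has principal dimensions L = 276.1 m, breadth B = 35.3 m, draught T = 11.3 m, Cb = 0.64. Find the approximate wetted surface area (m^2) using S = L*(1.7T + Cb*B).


Formula: S = 1.7*L*T + V/T with V = Cb*L*B*T, i.e. S = L * (1.7*T + Cb*B)
Step 1 — 1.7*T = 1.7 * 11.3 = 19.21 m
Step 2 — Cb*B = 0.64 * 35.3 = 22.592 m
Step 3 — 1.7*T + Cb*B = 19.21 + 22.592 = 41.802 m
Step 4 — S = 276.1 * 41.802 ≈ 11542 m^2 (5 s.f.)

11542 m^2


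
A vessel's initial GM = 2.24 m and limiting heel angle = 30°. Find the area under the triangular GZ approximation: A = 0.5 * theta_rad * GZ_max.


Formula: GZ_max = GM * sin(theta); Area = 0.5 * theta_rad * GZ_max
Step 1 — GZ_max = 2.24 * sin(30°) = 2.24 * 0.5 = 1.12 m
Step 2 — theta_rad = 30 * pi/180 = 0.523599 rad
Step 3 — Area = 0.5 * 0.523599 * 1.12 ≈ 0.29322 m·rad (5 s.f.)

0.29322 m·rad


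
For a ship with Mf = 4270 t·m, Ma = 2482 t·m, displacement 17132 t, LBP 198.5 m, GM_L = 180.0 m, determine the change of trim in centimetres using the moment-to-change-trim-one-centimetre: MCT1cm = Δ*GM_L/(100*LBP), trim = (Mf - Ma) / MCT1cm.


Formula: net trimming moment = Mf - Ma; MCT1cm = Δ*GM_L/(100*LBP); trim = net moment / MCT1cm
Step 1 — net trimming moment = 4270 - 2482 = 1788 t·m
Step 2 — MCT1cm = 17132 * 180.0 / (100 * 198.5) = 155.3531 t·m/cm
Step 3 — trim = 1788 / 155.3531 ≈ 11.509 cm (5 s.f.)

11.509 cm


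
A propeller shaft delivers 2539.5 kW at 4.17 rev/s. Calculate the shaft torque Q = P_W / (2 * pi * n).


Formula: Q = P_W / (2 * pi * n)
Step 1 — P_W = 2539.5 kW * 1000 = 2539500.0 W
Step 2 — 2 * pi * n = 2 * pi * 4.17 = 26.200883
Step 3 — Q = 2539500.0 / 26.200883 ≈ 96924 N·m (5 s.f.)

96924 N·m


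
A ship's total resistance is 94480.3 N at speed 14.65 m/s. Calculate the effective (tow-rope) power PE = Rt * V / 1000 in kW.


Formula: PE = Rt * V / 1000 (kW)
Step 1 — PE (W) = 94480.3 * 14.65 = 1384136.395 W
Step 2 — PE (kW) = 1384136.395 / 1000 ≈ 1384.1 kW (5 s.f.)

1384.1 kW


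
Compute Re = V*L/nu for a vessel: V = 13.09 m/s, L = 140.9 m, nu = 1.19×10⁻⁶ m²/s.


Formula: Re = V * L / nu
Step 1 — V * L = 13.09 * 140.9 = 1844.381 m^2/s
Step 2 — Re = 1844.381 / 1.19e-6 = 1.55e+09

1.55e+09


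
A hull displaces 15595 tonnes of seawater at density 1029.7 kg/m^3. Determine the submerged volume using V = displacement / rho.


Formula: V = mass / rho
Step 1 — convert tonnes to kg: 15595 t * 1000 = 15595000 kg
Step 2 — V = 15595000 / 1029.7 ≈ 15145 m^3 (5 s.f.)

15145 m^3


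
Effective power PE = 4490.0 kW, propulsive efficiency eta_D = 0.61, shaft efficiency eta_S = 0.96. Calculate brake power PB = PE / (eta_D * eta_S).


Formula: PB = PE / (eta_D * eta_S)
Step 1 — combined efficiency = eta_D * eta_S = 0.61 * 0.96 = 0.5856
Step 2 — PB = 4490.0 / 0.5856 ≈ 7667.3 kW (5 s.f.)

7667.3 kW


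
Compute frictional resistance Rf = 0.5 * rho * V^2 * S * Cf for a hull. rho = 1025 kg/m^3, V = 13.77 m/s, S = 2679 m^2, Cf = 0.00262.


Formula: Rf = 0.5 * rho * V^2 * S * Cf
Step 1 — V^2 = 13.77^2 = 189.6129
Step 2 — 0.5 * rho * V^2 = 0.5 * 1025 * 189.6129 = 97176.61125
Step 3 — Rf = 97176.61125 * 2679 * 0.00262 ≈ 682080 N (5 s.f.)

682080 N


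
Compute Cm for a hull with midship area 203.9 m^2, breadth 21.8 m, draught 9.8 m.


Formula: Cm = Am / (B * T)
Step 1 — B * T = 21.8 * 9.8 = 213.64 m^2
Step 2 — Cm = 203.9 / 213.64 ≈ 0.95441 (5 s.f.)

0.95441


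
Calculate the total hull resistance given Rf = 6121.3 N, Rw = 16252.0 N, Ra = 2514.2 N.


Formula: Rt = Rf + Rw + Ra
Substituting: Rt = 6121.3 + 16252.0 + 2514.2
Result: Rt = 24887.5 N

24887.5 N


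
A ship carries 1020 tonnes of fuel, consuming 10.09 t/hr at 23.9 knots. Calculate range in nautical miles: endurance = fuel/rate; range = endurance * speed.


Formula: endurance = fuel / rate; range = endurance * speed
Step 1 — endurance = 1020 / 10.09 = 101.0902 hours
Step 2 — range = 101.0902 * 23.9 ≈ 2416.1 nautical miles (5 s.f.)

2416.1 NM


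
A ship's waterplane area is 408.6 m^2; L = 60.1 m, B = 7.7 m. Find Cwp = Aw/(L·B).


Formula: Cwp = Aw / (L * B)
Step 1 — L * B = 60.1 * 7.7 = 462.77 m^2
Step 2 — Cwp = 408.6 / 462.77 ≈ 0.88294 (5 s.f.)

0.88294


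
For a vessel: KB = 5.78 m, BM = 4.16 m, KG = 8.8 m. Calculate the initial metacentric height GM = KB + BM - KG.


Formula: GM = KB + BM - KG
Step 1 — KM = KB + BM = 5.78 + 4.16 = 9.94 m
Step 2 — GM = KM - KG = 9.94 - 8.8 = 1.14 m

1.14 m


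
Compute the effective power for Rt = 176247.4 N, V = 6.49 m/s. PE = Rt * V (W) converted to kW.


Formula: PE = Rt * V / 1000 (kW)
Step 1 — PE (W) = 176247.4 * 6.49 = 1143845.626 W
Step 2 — PE (kW) = 1143845.626 / 1000 ≈ 1143.8 kW (5 s.f.)

1143.8 kW


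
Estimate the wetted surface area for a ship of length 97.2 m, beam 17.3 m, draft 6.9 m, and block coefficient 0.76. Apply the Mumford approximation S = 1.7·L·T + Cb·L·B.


Formula: S = 1.7*L*T + V/T with V = Cb*L*B*T, i.e. S = L * (1.7*T + Cb*B)
Step 1 — 1.7*T = 1.7 * 6.9 = 11.73 m
Step 2 — Cb*B = 0.76 * 17.3 = 13.148 m
Step 3 — 1.7*T + Cb*B = 11.73 + 13.148 = 24.878 m
Step 4 — S = 97.2 * 24.878 ≈ 2418.1 m^2 (5 s.f.)

2418.1 m^2


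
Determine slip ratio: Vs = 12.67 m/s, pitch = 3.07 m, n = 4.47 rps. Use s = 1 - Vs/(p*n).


Formula: s = 1 - Vs / (p * n)
Step 1 — p * n = 3.07 * 4.47 = 13.7229
Step 2 — Vs / (p*n) = 12.67 / 13.7229 = 0.923274 (6 d.p.)
Step 3 — s = 1 - 0.923274 = 0.076726

0.076726


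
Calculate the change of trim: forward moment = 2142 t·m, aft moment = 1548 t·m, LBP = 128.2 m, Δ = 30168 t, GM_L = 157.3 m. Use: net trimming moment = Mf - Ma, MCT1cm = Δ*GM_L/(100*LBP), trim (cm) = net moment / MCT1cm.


Formula: net trimming moment = Mf - Ma; MCT1cm = Δ*GM_L/(100*LBP); trim = net moment / MCT1cm
Step 1 — net trimming moment = 2142 - 1548 = 594 t·m
Step 2 — MCT1cm = 30168 * 157.3 / (100 * 128.2) = 370.1581 t·m/cm
Step 3 — trim = 594 / 370.1581 ≈ 1.6047 cm (5 s.f.)

1.6047 cm


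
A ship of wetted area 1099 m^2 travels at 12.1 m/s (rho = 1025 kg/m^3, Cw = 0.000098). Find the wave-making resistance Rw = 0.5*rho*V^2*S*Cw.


Formula: Rw = 0.5 * rho * V^2 * S * Cw
Step 1 — V^2 = 12.1^2 = 146.41
Step 2 — 0.5 * rho * V^2 = 0.5 * 1025 * 146.41 = 75035.125
Step 3 — Rw = 75035.125 * 1099 * 0.000098 ≈ 8081.4 N (5 s.f.)

8081.4 N


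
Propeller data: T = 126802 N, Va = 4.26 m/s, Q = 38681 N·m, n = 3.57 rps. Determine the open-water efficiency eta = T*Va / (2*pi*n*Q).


Formula: eta = T * Va / (2 * pi * n * Q)
Step 1 — numerator = T * Va = 126802 * 4.26 = 540176.52
Step 2 — 2 * pi * n = 2 * pi * 3.57 = 22.430972
Step 3 — denominator = 22.430972 * 38681 = 867652.43
Step 4 — eta = 540176.52 / 867652.43 ≈ 0.62257 (5 s.f.)

0.62257


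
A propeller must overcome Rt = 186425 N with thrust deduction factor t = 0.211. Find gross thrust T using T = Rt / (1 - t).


Formula: T = Rt / (1 - t)
Step 1 — (1 - t) = 1 - 0.211 = 0.789
Step 2 — T = 186425 / 0.789 ≈ 236280 N (5 s.f.)

236280 N


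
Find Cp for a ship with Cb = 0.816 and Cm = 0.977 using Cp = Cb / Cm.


Formula: Cp = Cb / Cm
Substituting: Cp = 0.816 / 0.977
Result: Cp ≈ 0.83521 (5 s.f.)

0.83521


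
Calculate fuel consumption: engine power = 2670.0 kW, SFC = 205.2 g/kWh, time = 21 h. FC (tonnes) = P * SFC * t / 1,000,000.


Formula: FC (tonnes) = P * SFC * t / 1,000,000
Step 1 — P * SFC * t = 2670.0 * 205.2 * 21 = 11505564.0 g
Step 2 — FC (tonnes) = 11505564.0 / 1,000,000 ≈ 11.506 tonnes (5 s.f.)

11.506 tonnes


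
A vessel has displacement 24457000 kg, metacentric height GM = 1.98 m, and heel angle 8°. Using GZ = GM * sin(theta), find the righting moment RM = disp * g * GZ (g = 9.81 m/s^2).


Formula: GZ = GM * sin(theta); RM = disp * g * GZ
Step 1 — GZ = 1.98 * sin(8°) = 1.98 * 0.139173 = 0.275563 m
Step 2 — RM = 24457000 * 9.81 * 0.275563 ≈ 66114000 N·m (5 s.f.)

66114000 N·m


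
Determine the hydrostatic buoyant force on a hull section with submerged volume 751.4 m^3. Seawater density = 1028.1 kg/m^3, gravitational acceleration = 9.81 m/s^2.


Formula: Fb = rho * g * V
Substituting: Fb = 1028.1 * 9.81 * 751.4
Intermediate: 1028.1 * 9.81 = 10085.661
Result: Fb = 10085.661 * 751.4 ≈ 7578400 N (5 s.f.)

7578400 N


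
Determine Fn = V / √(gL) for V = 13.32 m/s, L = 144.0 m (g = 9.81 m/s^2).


Formula: Fn = V / sqrt(g * L)
Step 1 — g * L = 9.81 * 144.0 = 1412.64
Step 2 — sqrt(g * L) = sqrt(1412.64) = 37.585103
Step 3 — Fn = 13.32 / 37.585103 ≈ 0.35440 (5 s.f.)

0.35440


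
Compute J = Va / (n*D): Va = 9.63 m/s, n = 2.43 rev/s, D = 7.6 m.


Formula: J = Va / (n * D)
Step 1 — n * D = 2.43 * 7.6 = 18.468
Step 2 — J = 9.63 / 18.468 ≈ 0.52144 (5 s.f.)

0.52144


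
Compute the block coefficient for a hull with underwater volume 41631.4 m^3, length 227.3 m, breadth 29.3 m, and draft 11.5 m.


Formula: Cb = V / (L * B * T)
Step 1 — L * B * T = 227.3 * 29.3 * 11.5 = 76588.735 m^3
Step 2 — Cb = 41631.4 / 76588.735 ≈ 0.54357 (5 s.f.)

0.54357


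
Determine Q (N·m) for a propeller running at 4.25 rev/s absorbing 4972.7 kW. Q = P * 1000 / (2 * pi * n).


Formula: Q = P_W / (2 * pi * n)
Step 1 — P_W = 4972.7 kW * 1000 = 4972700.0 W
Step 2 — 2 * pi * n = 2 * pi * 4.25 = 26.703538
Step 3 — Q = 4972700.0 / 26.703538 ≈ 186220 N·m (5 s.f.)

186220 N·m


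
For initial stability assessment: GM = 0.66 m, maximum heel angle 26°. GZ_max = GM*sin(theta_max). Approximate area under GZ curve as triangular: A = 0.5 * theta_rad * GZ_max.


Formula: GZ_max = GM * sin(theta); Area = 0.5 * theta_rad * GZ_max
Step 1 — GZ_max = 0.66 * sin(26°) = 0.66 * 0.438371 = 0.289325 m
Step 2 — theta_rad = 26 * pi/180 = 0.453786 rad
Step 3 — Area = 0.5 * 0.453786 * 0.289325 ≈ 0.065646 m·rad (5 s.f.)

0.065646 m·rad


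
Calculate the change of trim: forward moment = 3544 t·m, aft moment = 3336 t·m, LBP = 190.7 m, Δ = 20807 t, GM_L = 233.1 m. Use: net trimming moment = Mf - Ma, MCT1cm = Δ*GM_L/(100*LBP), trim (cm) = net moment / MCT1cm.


Formula: net trimming moment = Mf - Ma; MCT1cm = Δ*GM_L/(100*LBP); trim = net moment / MCT1cm
Step 1 — net trimming moment = 3544 - 3336 = 208 t·m
Step 2 — MCT1cm = 20807 * 233.1 / (100 * 190.7) = 254.332 t·m/cm
Step 3 — trim = 208 / 254.332 ≈ 0.81783 cm (5 s.f.)

0.81783 cm


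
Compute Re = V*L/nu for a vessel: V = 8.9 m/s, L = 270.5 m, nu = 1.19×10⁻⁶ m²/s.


Formula: Re = V * L / nu
Step 1 — V * L = 8.9 * 270.5 = 2407.45 m^2/s
Step 2 — Re = 2407.45 / 1.19e-6 = 2.02e+09

2.02e+09


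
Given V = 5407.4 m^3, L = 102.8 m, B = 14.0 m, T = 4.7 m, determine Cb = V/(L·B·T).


Formula: Cb = V / (L * B * T)
Step 1 — L * B * T = 102.8 * 14.0 * 4.7 = 6764.24 m^3
Step 2 — Cb = 5407.4 / 6764.24 ≈ 0.79941 (5 s.f.)

0.79941


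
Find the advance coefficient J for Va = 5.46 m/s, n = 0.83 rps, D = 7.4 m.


Formula: J = Va / (n * D)
Step 1 — n * D = 0.83 * 7.4 = 6.142
Step 2 — J = 5.46 / 6.142 ≈ 0.88896 (5 s.f.)

0.88896


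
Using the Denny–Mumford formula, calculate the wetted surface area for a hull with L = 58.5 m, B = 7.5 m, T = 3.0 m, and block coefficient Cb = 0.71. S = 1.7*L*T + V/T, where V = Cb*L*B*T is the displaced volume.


Formula: S = 1.7*L*T + V/T with V = Cb*L*B*T, i.e. S = L * (1.7*T + Cb*B)
Step 1 — 1.7*T = 1.7 * 3.0 = 5.1 m
Step 2 — Cb*B = 0.71 * 7.5 = 5.325 m
Step 3 — 1.7*T + Cb*B = 5.1 + 5.325 = 10.425 m
Step 4 — S = 58.5 * 10.425 ≈ 609.86 m^2 (5 s.f.)

609.86 m^2


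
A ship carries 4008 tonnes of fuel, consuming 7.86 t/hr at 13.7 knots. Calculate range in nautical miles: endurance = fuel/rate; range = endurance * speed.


Formula: endurance = fuel / rate; range = endurance * speed
Step 1 — endurance = 4008 / 7.86 = 509.9237 hours
Step 2 — range = 509.9237 * 13.7 ≈ 6986.0 nautical miles (5 s.f.)

6986.0 NM


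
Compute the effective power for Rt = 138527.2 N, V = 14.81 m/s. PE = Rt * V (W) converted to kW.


Formula: PE = Rt * V / 1000 (kW)
Step 1 — PE (W) = 138527.2 * 14.81 = 2051587.832 W
Step 2 — PE (kW) = 2051587.832 / 1000 ≈ 2051.6 kW (5 s.f.)

2051.6 kW


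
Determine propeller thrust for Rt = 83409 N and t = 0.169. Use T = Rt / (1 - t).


Formula: T = Rt / (1 - t)
Step 1 — (1 - t) = 1 - 0.169 = 0.831
Step 2 — T = 83409 / 0.831 ≈ 100370 N (5 s.f.)

100370 N


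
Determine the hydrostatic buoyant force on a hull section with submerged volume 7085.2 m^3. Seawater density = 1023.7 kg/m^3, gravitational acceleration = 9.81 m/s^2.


Formula: Fb = rho * g * V
Substituting: Fb = 1023.7 * 9.81 * 7085.2
Intermediate: 1023.7 * 9.81 = 10042.497
Result: Fb = 10042.497 * 7085.2 ≈ 71153000 N (5 s.f.)

71153000 N


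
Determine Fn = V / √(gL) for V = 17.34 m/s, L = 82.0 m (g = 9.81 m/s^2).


Formula: Fn = V / sqrt(g * L)
Step 1 — g * L = 9.81 * 82.0 = 804.42
Step 2 — sqrt(g * L) = sqrt(804.42) = 28.362299
Step 3 — Fn = 17.34 / 28.362299 ≈ 0.61137 (5 s.f.)

0.61137


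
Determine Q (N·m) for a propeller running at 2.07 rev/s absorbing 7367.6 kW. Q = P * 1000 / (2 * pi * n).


Formula: Q = P_W / (2 * pi * n)
Step 1 — P_W = 7367.6 kW * 1000 = 7367600.0 W
Step 2 — 2 * pi * n = 2 * pi * 2.07 = 13.006194
Step 3 — Q = 7367600.0 / 13.006194 ≈ 566470 N·m (5 s.f.)

566470 N·m


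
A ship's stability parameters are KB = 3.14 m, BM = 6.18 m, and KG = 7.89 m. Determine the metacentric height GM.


Formula: GM = KB + BM - KG
Step 1 — KM = KB + BM = 3.14 + 6.18 = 9.32 m
Step 2 — GM = KM - KG = 9.32 - 7.89 = 1.43 m

1.43 m


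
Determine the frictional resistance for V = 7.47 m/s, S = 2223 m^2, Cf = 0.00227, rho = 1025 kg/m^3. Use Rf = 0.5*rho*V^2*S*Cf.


Formula: Rf = 0.5 * rho * V^2 * S * Cf
Step 1 — V^2 = 7.47^2 = 55.8009
Step 2 — 0.5 * rho * V^2 = 0.5 * 1025 * 55.8009 = 28597.96125
Step 3 — Rf = 28597.96125 * 2223 * 0.00227 ≈ 144310 N (5 s.f.)

144310 N


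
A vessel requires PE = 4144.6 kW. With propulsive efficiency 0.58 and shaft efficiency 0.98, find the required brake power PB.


Formula: PB = PE / (eta_D * eta_S)
Step 1 — combined efficiency = eta_D * eta_S = 0.58 * 0.98 = 0.5684
Step 2 — PB = 4144.6 / 0.5684 ≈ 7291.7 kW (5 s.f.)

7291.7 kW


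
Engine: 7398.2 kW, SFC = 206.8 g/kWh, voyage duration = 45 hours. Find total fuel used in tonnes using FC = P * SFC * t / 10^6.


Formula: FC (tonnes) = P * SFC * t / 1,000,000
Step 1 — P * SFC * t = 7398.2 * 206.8 * 45 = 68847649.2 g
Step 2 — FC (tonnes) = 68847649.2 / 1,000,000 ≈ 68.848 tonnes (5 s.f.)

68.848 tonnes


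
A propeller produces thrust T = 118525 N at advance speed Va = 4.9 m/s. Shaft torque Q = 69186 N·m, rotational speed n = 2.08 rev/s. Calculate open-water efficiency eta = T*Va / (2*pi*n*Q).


Formula: eta = T * Va / (2 * pi * n * Q)
Step 1 — numerator = T * Va = 118525 * 4.9 = 580772.5
Step 2 — 2 * pi * n = 2 * pi * 2.08 = 13.069025
Step 3 — denominator = 13.069025 * 69186 = 904193.56
Step 4 — eta = 580772.5 / 904193.56 ≈ 0.64231 (5 s.f.)

0.64231


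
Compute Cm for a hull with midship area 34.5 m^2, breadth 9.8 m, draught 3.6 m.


Formula: Cm = Am / (B * T)
Step 1 — B * T = 9.8 * 3.6 = 35.28 m^2
Step 2 — Cm = 34.5 / 35.28 ≈ 0.97789 (5 s.f.)

0.97789


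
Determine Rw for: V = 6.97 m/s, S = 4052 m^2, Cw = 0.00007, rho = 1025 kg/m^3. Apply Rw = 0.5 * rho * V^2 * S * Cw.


Formula: Rw = 0.5 * rho * V^2 * S * Cw
Step 1 — V^2 = 6.97^2 = 48.5809
Step 2 — 0.5 * rho * V^2 = 0.5 * 1025 * 48.5809 = 24897.71125
Step 3 — Rw = 24897.71125 * 4052 * 0.00007 ≈ 7062.0 N (5 s.f.)

7062.0 N


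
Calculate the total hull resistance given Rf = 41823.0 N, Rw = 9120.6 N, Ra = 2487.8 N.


Formula: Rt = Rf + Rw + Ra
Substituting: Rt = 41823.0 + 9120.6 + 2487.8
Result: Rt = 53431.4 N

53431.4 N


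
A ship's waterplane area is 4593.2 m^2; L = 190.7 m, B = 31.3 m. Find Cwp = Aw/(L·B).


Formula: Cwp = Aw / (L * B)
Step 1 — L * B = 190.7 * 31.3 = 5968.91 m^2
Step 2 — Cwp = 4593.2 / 5968.91 ≈ 0.76952 (5 s.f.)

0.76952


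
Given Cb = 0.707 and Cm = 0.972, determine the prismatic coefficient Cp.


Formula: Cp = Cb / Cm
Substituting: Cp = 0.707 / 0.972
Result: Cp ≈ 0.72737 (5 s.f.)

0.72737


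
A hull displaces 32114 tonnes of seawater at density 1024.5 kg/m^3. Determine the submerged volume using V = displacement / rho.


Formula: V = mass / rho
Step 1 — convert tonnes to kg: 32114 t * 1000 = 32114000 kg
Step 2 — V = 32114000 / 1024.5 ≈ 31346 m^3 (5 s.f.)

31346 m^3


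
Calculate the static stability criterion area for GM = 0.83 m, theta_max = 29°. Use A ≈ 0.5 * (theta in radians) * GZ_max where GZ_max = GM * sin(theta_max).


Formula: GZ_max = GM * sin(theta); Area = 0.5 * theta_rad * GZ_max
Step 1 — GZ_max = 0.83 * sin(29°) = 0.83 * 0.48481 = 0.402392 m
Step 2 — theta_rad = 29 * pi/180 = 0.506145 rad
Step 3 — Area = 0.5 * 0.506145 * 0.402392 ≈ 0.10183 m·rad (5 s.f.)

0.10183 m·rad


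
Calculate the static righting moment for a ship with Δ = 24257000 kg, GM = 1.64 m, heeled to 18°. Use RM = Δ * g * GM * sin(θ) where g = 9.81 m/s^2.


Formula: GZ = GM * sin(theta); RM = disp * g * GZ
Step 1 — GZ = 1.64 * sin(18°) = 1.64 * 0.309017 = 0.506788 m
Step 2 — RM = 24257000 * 9.81 * 0.506788 ≈ 120600000 N·m (5 s.f.)

120600000 N·m


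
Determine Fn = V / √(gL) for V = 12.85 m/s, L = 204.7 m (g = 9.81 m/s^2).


Formula: Fn = V / sqrt(g * L)
Step 1 — g * L = 9.81 * 204.7 = 2008.107
Step 2 — sqrt(g * L) = sqrt(2008.107) = 44.811907
Step 3 — Fn = 12.85 / 44.811907 ≈ 0.28675 (5 s.f.)

0.28675


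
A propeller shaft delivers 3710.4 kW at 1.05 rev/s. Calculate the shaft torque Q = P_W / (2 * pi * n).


Formula: Q = P_W / (2 * pi * n)
Step 1 — P_W = 3710.4 kW * 1000 = 3710400.0 W
Step 2 — 2 * pi * n = 2 * pi * 1.05 = 6.597345
Step 3 — Q = 3710400.0 / 6.597345 ≈ 562410 N·m (5 s.f.)

562410 N·m


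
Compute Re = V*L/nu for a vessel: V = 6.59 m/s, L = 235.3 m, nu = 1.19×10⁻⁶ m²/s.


Formula: Re = V * L / nu
Step 1 — V * L = 6.59 * 235.3 = 1550.627 m^2/s
Step 2 — Re = 1550.627 / 1.19e-6 = 1.30e+09

1.30e+09


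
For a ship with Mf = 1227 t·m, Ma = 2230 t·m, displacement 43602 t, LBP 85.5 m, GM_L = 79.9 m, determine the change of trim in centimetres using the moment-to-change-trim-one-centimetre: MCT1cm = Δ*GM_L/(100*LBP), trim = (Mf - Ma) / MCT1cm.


Formula: net trimming moment = Mf - Ma; MCT1cm = Δ*GM_L/(100*LBP); trim = net moment / MCT1cm
Step 1 — net trimming moment = 1227 - 2230 = -1003 t·m
Step 2 — MCT1cm = 43602 * 79.9 / (100 * 85.5) = 407.462 t·m/cm
Step 3 — trim = -1003 / 407.462 ≈ -2.4616 cm (5 s.f.)

-2.4616 cm


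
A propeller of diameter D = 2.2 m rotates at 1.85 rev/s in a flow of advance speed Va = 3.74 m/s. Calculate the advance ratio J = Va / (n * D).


Formula: J = Va / (n * D)
Step 1 — n * D = 1.85 * 2.2 = 4.07
Step 2 — J = 3.74 / 4.07 ≈ 0.91892 (5 s.f.)

0.91892


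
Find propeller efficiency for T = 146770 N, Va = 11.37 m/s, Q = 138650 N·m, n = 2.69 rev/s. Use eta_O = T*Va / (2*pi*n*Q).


Formula: eta = T * Va / (2 * pi * n * Q)
Step 1 — numerator = T * Va = 146770 * 11.37 = 1668774.9
Step 2 — 2 * pi * n = 2 * pi * 2.69 = 16.901768
Step 3 — denominator = 16.901768 * 138650 = 2343430.13
Step 4 — eta = 1668774.9 / 2343430.13 ≈ 0.71211 (5 s.f.)

0.71211


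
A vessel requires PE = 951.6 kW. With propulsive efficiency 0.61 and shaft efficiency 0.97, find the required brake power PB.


Formula: PB = PE / (eta_D * eta_S)
Step 1 — combined efficiency = eta_D * eta_S = 0.61 * 0.97 = 0.5917
Step 2 — PB = 951.6 / 0.5917 ≈ 1608.2 kW (5 s.f.)

1608.2 kW


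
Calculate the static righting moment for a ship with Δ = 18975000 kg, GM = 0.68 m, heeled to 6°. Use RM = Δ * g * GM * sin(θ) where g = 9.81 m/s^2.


Formula: GZ = GM * sin(theta); RM = disp * g * GZ
Step 1 — GZ = 0.68 * sin(6°) = 0.68 * 0.104528 = 0.071079 m
Step 2 — RM = 18975000 * 9.81 * 0.071079 ≈ 13231000 N·m (5 s.f.)

13231000 N·m


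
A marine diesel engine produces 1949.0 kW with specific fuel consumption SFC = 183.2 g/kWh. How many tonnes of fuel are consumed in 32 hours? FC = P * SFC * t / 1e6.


Formula: FC (tonnes) = P * SFC * t / 1,000,000
Step 1 — P * SFC * t = 1949.0 * 183.2 * 32 = 11425817.6 g
Step 2 — FC (tonnes) = 11425817.6 / 1,000,000 ≈ 11.426 tonnes (5 s.f.)

11.426 tonnes


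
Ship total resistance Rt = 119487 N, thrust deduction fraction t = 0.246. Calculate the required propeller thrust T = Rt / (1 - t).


Formula: T = Rt / (1 - t)
Step 1 — (1 - t) = 1 - 0.246 = 0.754
Step 2 — T = 119487 / 0.754 ≈ 158470 N (5 s.f.)

158470 N


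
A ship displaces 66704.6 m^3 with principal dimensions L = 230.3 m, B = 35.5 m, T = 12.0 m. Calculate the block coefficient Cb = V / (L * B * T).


Formula: Cb = V / (L * B * T)
Step 1 — L * B * T = 230.3 * 35.5 * 12.0 = 98107.8 m^3
Step 2 — Cb = 66704.6 / 98107.8 ≈ 0.67991 (5 s.f.)

0.67991


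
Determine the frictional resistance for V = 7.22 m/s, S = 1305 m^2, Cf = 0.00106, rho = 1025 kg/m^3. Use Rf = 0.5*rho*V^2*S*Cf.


Formula: Rf = 0.5 * rho * V^2 * S * Cf
Step 1 — V^2 = 7.22^2 = 52.1284
Step 2 — 0.5 * rho * V^2 = 0.5 * 1025 * 52.1284 = 26715.805
Step 3 — Rf = 26715.805 * 1305 * 0.00106 ≈ 36956 N (5 s.f.)

36956 N


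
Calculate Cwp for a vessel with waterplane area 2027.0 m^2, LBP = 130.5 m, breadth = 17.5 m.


Formula: Cwp = Aw / (L * B)
Step 1 — L * B = 130.5 * 17.5 = 2283.75 m^2
Step 2 — Cwp = 2027.0 / 2283.75 ≈ 0.88758 (5 s.f.)

0.88758


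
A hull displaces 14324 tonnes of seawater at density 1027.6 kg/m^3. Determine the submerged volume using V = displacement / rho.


Formula: V = mass / rho
Step 1 — convert tonnes to kg: 14324 t * 1000 = 14324000 kg
Step 2 — V = 14324000 / 1027.6 ≈ 13939 m^3 (5 s.f.)

13939 m^3


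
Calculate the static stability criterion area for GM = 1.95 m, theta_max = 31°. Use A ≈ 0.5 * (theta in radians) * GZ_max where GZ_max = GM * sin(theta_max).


Formula: GZ_max = GM * sin(theta); Area = 0.5 * theta_rad * GZ_max
Step 1 — GZ_max = 1.95 * sin(31°) = 1.95 * 0.515038 = 1.004324 m
Step 2 — theta_rad = 31 * pi/180 = 0.541052 rad
Step 3 — Area = 0.5 * 0.541052 * 1.004324 ≈ 0.27170 m·rad (5 s.f.)

0.27170 m·rad


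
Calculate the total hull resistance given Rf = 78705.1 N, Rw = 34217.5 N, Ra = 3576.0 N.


Formula: Rt = Rf + Rw + Ra
Substituting: Rt = 78705.1 + 34217.5 + 3576.0
Result: Rt = 116498.6 N

116498.6 N


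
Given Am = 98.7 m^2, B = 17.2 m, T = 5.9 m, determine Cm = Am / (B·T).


Formula: Cm = Am / (B * T)
Step 1 — B * T = 17.2 * 5.9 = 101.48 m^2
Step 2 — Cm = 98.7 / 101.48 ≈ 0.97261 (5 s.f.)

0.97261


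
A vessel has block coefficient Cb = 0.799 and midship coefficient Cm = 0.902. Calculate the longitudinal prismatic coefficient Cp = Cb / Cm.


Formula: Cp = Cb / Cm
Substituting: Cp = 0.799 / 0.902
Result: Cp ≈ 0.88581 (5 s.f.)

0.88581


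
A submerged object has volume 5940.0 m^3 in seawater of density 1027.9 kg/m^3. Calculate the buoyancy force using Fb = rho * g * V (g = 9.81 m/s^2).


Formula: Fb = rho * g * V
Substituting: Fb = 1027.9 * 9.81 * 5940.0
Intermediate: 1027.9 * 9.81 = 10083.699
Result: Fb = 10083.699 * 5940.0 ≈ 59897000 N (5 s.f.)

59897000 N


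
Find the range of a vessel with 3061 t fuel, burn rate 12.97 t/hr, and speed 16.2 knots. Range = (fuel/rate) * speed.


Formula: endurance = fuel / rate; range = endurance * speed
Step 1 — endurance = 3061 / 12.97 = 236.0062 hours
Step 2 — range = 236.0062 * 16.2 ≈ 3823.3 nautical miles (5 s.f.)

3823.3 NM


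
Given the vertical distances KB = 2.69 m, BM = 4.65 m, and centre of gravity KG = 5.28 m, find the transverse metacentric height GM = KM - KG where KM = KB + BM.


Formula: GM = KB + BM - KG
Step 1 — KM = KB + BM = 2.69 + 4.65 = 7.34 m
Step 2 — GM = KM - KG = 7.34 - 5.28 = 2.06 m

2.06 m


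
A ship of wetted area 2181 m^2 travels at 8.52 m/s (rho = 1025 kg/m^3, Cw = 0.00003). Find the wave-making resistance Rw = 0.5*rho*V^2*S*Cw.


Formula: Rw = 0.5 * rho * V^2 * S * Cw
Step 1 — V^2 = 8.52^2 = 72.5904
Step 2 — 0.5 * rho * V^2 = 0.5 * 1025 * 72.5904 = 37202.58
Step 3 — Rw = 37202.58 * 2181 * 0.00003 ≈ 2434.2 N (5 s.f.)

2434.2 N


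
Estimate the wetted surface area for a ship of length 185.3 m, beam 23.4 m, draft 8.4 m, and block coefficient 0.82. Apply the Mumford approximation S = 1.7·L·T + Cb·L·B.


Formula: S = 1.7*L*T + V/T with V = Cb*L*B*T, i.e. S = L * (1.7*T + Cb*B)
Step 1 — 1.7*T = 1.7 * 8.4 = 14.28 m
Step 2 — Cb*B = 0.82 * 23.4 = 19.188 m
Step 3 — 1.7*T + Cb*B = 14.28 + 19.188 = 33.468 m
Step 4 — S = 185.3 * 33.468 ≈ 6201.6 m^2 (5 s.f.)

6201.6 m^2


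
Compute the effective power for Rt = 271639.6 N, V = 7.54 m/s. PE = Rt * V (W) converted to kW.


Formula: PE = Rt * V / 1000 (kW)
Step 1 — PE (W) = 271639.6 * 7.54 = 2048162.584 W
Step 2 — PE (kW) = 2048162.584 / 1000 ≈ 2048.2 kW (5 s.f.)

2048.2 kW


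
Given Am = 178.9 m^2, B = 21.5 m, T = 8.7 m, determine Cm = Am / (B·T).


Formula: Cm = Am / (B * T)
Step 1 — B * T = 21.5 * 8.7 = 187.05 m^2
Step 2 — Cm = 178.9 / 187.05 ≈ 0.95643 (5 s.f.)

0.95643


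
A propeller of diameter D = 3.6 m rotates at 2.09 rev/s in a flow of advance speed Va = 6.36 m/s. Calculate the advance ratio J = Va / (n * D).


Formula: J = Va / (n * D)
Step 1 — n * D = 2.09 * 3.6 = 7.524
Step 2 — J = 6.36 / 7.524 ≈ 0.84530 (5 s.f.)

0.84530


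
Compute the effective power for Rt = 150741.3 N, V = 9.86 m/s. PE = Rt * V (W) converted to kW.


Formula: PE = Rt * V / 1000 (kW)
Step 1 — PE (W) = 150741.3 * 9.86 = 1486309.218 W
Step 2 — PE (kW) = 1486309.218 / 1000 ≈ 1486.3 kW (5 s.f.)

1486.3 kW


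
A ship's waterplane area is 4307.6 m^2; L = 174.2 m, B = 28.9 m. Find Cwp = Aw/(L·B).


Formula: Cwp = Aw / (L * B)
Step 1 — L * B = 174.2 * 28.9 = 5034.38 m^2
Step 2 — Cwp = 4307.6 / 5034.38 ≈ 0.85564 (5 s.f.)

0.85564


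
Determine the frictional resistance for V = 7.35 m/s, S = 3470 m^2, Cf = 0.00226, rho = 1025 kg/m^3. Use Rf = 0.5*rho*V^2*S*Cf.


Formula: Rf = 0.5 * rho * V^2 * S * Cf
Step 1 — V^2 = 7.35^2 = 54.0225
Step 2 — 0.5 * rho * V^2 = 0.5 * 1025 * 54.0225 = 27686.53125
Step 3 — Rf = 27686.53125 * 3470 * 0.00226 ≈ 217120 N (5 s.f.)

217120 N


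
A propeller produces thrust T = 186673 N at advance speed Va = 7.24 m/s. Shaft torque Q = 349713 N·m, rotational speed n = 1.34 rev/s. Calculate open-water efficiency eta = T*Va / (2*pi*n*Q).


Formula: eta = T * Va / (2 * pi * n * Q)
Step 1 — numerator = T * Va = 186673 * 7.24 = 1351512.52
Step 2 — 2 * pi * n = 2 * pi * 1.34 = 8.419468
Step 3 — denominator = 8.419468 * 349713 = 2944397.41
Step 4 — eta = 1351512.52 / 2944397.41 ≈ 0.45901 (5 s.f.)

0.45901


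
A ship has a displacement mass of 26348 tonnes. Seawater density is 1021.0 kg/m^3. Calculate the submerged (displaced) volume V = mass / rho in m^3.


Formula: V = mass / rho
Step 1 — convert tonnes to kg: 26348 t * 1000 = 26348000 kg
Step 2 — V = 26348000 / 1021.0 ≈ 25806 m^3 (5 s.f.)

25806 m^3


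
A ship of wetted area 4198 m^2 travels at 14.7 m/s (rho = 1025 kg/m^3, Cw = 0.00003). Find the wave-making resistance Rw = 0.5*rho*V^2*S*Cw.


Formula: Rw = 0.5 * rho * V^2 * S * Cw
Step 1 — V^2 = 14.7^2 = 216.09
Step 2 — 0.5 * rho * V^2 = 0.5 * 1025 * 216.09 = 110746.125
Step 3 — Rw = 110746.125 * 4198 * 0.00003 ≈ 13947 N (5 s.f.)

13947 N


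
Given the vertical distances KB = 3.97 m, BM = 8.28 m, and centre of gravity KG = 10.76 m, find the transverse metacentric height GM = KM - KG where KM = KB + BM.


Formula: GM = KB + BM - KG
Step 1 — KM = KB + BM = 3.97 + 8.28 = 12.25 m
Step 2 — GM = KM - KG = 12.25 - 10.76 = 1.49 m

1.49 m


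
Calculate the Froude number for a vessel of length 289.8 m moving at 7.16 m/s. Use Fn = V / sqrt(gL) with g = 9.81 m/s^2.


Formula: Fn = V / sqrt(g * L)
Step 1 — g * L = 9.81 * 289.8 = 2842.938
Step 2 — sqrt(g * L) = sqrt(2842.938) = 53.319209
Step 3 — Fn = 7.16 / 53.319209 ≈ 0.13429 (5 s.f.)

0.13429


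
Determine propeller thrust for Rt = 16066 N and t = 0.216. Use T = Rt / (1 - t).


Formula: T = Rt / (1 - t)
Step 1 — (1 - t) = 1 - 0.216 = 0.784
Step 2 — T = 16066 / 0.784 ≈ 20492 N (5 s.f.)

20492 N


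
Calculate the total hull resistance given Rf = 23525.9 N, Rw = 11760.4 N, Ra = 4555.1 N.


Formula: Rt = Rf + Rw + Ra
Substituting: Rt = 23525.9 + 11760.4 + 4555.1
Result: Rt = 39841.4 N

39841.4 N


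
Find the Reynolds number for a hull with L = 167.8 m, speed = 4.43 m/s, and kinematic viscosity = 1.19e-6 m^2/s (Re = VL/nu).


Formula: Re = V * L / nu
Step 1 — V * L = 4.43 * 167.8 = 743.354 m^2/s
Step 2 — Re = 743.354 / 1.19e-6 = 6.25e+08

6.25e+08


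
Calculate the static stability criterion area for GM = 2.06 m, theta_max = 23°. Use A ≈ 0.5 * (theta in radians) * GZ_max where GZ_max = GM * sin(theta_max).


Formula: GZ_max = GM * sin(theta); Area = 0.5 * theta_rad * GZ_max
Step 1 — GZ_max = 2.06 * sin(23°) = 2.06 * 0.390731 = 0.804906 m
Step 2 — theta_rad = 23 * pi/180 = 0.401426 rad
Step 3 — Area = 0.5 * 0.401426 * 0.804906 ≈ 0.16156 m·rad (5 s.f.)

0.16156 m·rad


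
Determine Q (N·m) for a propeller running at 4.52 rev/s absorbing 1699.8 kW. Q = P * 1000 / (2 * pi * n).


Formula: Q = P_W / (2 * pi * n)
Step 1 — P_W = 1699.8 kW * 1000 = 1699800.0 W
Step 2 — 2 * pi * n = 2 * pi * 4.52 = 28.399998
Step 3 — Q = 1699800.0 / 28.399998 ≈ 59852 N·m (5 s.f.)

59852 N·m


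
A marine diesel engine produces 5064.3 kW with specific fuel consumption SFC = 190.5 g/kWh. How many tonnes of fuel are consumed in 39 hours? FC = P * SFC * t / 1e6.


Formula: FC (tonnes) = P * SFC * t / 1,000,000
Step 1 — P * SFC * t = 5064.3 * 190.5 * 39 = 37625216.85 g
Step 2 — FC (tonnes) = 37625216.85 / 1,000,000 ≈ 37.625 tonnes (5 s.f.)

37.625 tonnes


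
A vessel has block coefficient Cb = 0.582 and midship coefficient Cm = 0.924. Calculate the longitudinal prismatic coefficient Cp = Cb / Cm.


Formula: Cp = Cb / Cm
Substituting: Cp = 0.582 / 0.924
Result: Cp ≈ 0.62987 (5 s.f.)

0.62987


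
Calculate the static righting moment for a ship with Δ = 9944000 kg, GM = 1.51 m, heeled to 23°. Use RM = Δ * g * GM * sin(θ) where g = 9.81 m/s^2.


Formula: GZ = GM * sin(theta); RM = disp * g * GZ
Step 1 — GZ = 1.51 * sin(23°) = 1.51 * 0.390731 = 0.590004 m
Step 2 — RM = 9944000 * 9.81 * 0.590004 ≈ 57555000 N·m (5 s.f.)

57555000 N·m


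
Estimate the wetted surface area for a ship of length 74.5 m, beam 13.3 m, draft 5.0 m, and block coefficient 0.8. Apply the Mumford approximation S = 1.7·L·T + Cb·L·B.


Formula: S = 1.7*L*T + V/T with V = Cb*L*B*T, i.e. S = L * (1.7*T + Cb*B)
Step 1 — 1.7*T = 1.7 * 5.0 = 8.5 m
Step 2 — Cb*B = 0.8 * 13.3 = 10.64 m
Step 3 — 1.7*T + Cb*B = 8.5 + 10.64 = 19.14 m
Step 4 — S = 74.5 * 19.14 ≈ 1425.9 m^2 (5 s.f.)

1425.9 m^2


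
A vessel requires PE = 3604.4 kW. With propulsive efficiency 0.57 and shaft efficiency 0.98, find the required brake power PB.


Formula: PB = PE / (eta_D * eta_S)
Step 1 — combined efficiency = eta_D * eta_S = 0.57 * 0.98 = 0.5586
Step 2 — PB = 3604.4 / 0.5586 ≈ 6452.6 kW (5 s.f.)

6452.6 kW


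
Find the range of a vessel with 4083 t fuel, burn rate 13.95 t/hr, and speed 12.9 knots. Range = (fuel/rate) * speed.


Formula: endurance = fuel / rate; range = endurance * speed
Step 1 — endurance = 4083 / 13.95 = 292.6882 hours
Step 2 — range = 292.6882 * 12.9 ≈ 3775.7 nautical miles (5 s.f.)

3775.7 NM


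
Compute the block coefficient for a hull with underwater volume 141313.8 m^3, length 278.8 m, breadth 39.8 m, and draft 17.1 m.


Formula: Cb = V / (L * B * T)
Step 1 — L * B * T = 278.8 * 39.8 * 17.1 = 189745.704 m^3
Step 2 — Cb = 141313.8 / 189745.704 ≈ 0.74475 (5 s.f.)

0.74475
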